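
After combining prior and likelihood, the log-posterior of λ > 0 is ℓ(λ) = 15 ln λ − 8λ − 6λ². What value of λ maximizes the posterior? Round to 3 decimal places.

λ̂_MAP = 0.833

ℓ'(λ) = 15/λ − 8 − 12λ. Setting this to zero and multiplying by λ: 12λ² + 8λ − 15 = 0.
λ = (−8 + √(8² + 4·12·15)) / (2·12) = (−8 + √784) / 24 = (−8 + 28)/24 = 5/6.
ℓ''(λ) = −15/λ² − 12 < 0, confirming a maximum.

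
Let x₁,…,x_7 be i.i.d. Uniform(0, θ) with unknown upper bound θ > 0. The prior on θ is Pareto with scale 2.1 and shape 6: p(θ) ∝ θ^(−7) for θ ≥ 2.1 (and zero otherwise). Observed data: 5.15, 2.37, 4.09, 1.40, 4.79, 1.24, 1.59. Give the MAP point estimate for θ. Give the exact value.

θ̂_MAP = 5.15

The Uniform(0, θ) likelihood is θ^(−n) for θ ≥ max(xᵢ), zero otherwise. Here max(xᵢ) = 5.15.
Posterior ∝ θ^(−7) · θ^(−7) = θ^(−14) on θ ≥ max(2.1, 5.15) = 5.15.
This density is strictly decreasing in θ, so the posterior mode lies at the lower boundary of the support.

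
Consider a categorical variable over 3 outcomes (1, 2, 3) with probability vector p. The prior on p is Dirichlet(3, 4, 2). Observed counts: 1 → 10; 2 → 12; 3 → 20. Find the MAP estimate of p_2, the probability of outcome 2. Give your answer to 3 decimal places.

MAP estimate: 0.313

The posterior is Dirichlet(αᵢ + nᵢ) = Dirichlet(13, 16, 22).
For a Dirichlet(a₁,…,a_K) with all aᵢ > 1, the mode has j-th component (aⱼ − 1)/(Σaᵢ − K).
Here Σaᵢ = 51 and K = 3, so p_2 = (16 − 1)/(51 − 3) = 15/48 ≈ 0.313.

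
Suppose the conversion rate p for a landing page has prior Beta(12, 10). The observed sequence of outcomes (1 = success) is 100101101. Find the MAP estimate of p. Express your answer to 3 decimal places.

p̂_MAP = 0.552

Prior: Beta(12, 10).
Data: 5 successes in 9 trials (from the sequence). The binomial likelihood contributes p^5(1−p)^4, so the posterior is Beta(12+5, 10+4) = Beta(17, 14).
For Beta(a, b) with a, b > 1 the mode is (a−1)/(a+b−2) = 16/29 ≈ 0.552.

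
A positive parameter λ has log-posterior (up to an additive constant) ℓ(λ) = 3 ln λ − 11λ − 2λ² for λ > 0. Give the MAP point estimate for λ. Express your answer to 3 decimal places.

λ̂_MAP = 0.250

ℓ'(λ) = 3/λ − 11 − 4λ. Setting this to zero and multiplying by λ: 4λ² + 11λ − 3 = 0.
λ = (−11 + √(11² + 4·4·3)) / (2·4) = (−11 + √169) / 8 = (−11 + 13)/8 = 1/4.
ℓ''(λ) = −3/λ² − 4 < 0, confirming a maximum.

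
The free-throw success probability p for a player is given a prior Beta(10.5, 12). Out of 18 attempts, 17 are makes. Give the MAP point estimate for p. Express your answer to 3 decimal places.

p̂_MAP = 0.688

Prior: Beta(10.5, 12).
Data: 17 successes in 18 trials. The binomial likelihood contributes p^17(1−p)^1, so the posterior is Beta(10.5+17, 12+1) = Beta(27.5, 13).
For Beta(a, b) with a, b > 1 the mode is (a−1)/(a+b−2) = 26.5/38.5 ≈ 0.688.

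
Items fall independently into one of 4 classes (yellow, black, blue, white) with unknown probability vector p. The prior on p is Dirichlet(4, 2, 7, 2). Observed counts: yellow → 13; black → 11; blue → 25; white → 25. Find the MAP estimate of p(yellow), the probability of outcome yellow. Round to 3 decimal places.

MAP estimate of p(yellow) = 0.188

The posterior is Dirichlet(αᵢ + nᵢ) = Dirichlet(17, 13, 32, 27).
For a Dirichlet(a₁,…,a_K) with all aᵢ > 1, the mode has j-th component (aⱼ − 1)/(Σaᵢ − K).
Here Σaᵢ = 89 and K = 4, so p(yellow) = (17 − 1)/(89 − 4) = 16/85 ≈ 0.188.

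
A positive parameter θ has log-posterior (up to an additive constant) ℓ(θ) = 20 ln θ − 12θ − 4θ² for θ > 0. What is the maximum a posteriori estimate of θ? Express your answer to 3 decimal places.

θ̂_MAP = 1.000

ℓ'(θ) = 20/θ − 12 − 8θ. Setting this to zero and multiplying by θ: 8θ² + 12θ − 20 = 0.
θ = (−12 + √(12² + 4·8·20)) / (2·8) = (−12 + √784) / 16 = (−12 + 28)/16 = 1.
ℓ''(θ) = −20/θ² − 8 < 0, confirming a maximum.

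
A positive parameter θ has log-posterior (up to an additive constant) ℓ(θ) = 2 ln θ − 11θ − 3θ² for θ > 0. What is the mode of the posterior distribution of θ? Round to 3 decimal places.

θ̂_MAP = 0.167

ℓ'(θ) = 2/θ − 11 − 6θ. Setting this to zero and multiplying by θ: 6θ² + 11θ − 2 = 0.
θ = (−11 + √(11² + 4·6·2)) / (2·6) = (−11 + √169) / 12 = (−11 + 13)/12 = 1/6.
ℓ''(θ) = −2/θ² − 6 < 0, confirming a maximum.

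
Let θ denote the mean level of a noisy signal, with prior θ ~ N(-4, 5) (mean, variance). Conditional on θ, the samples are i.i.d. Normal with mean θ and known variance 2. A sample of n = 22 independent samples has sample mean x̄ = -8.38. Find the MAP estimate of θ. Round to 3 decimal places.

θ̂_MAP = -8.302

n = 22, x̄ = -8.38.
For a Normal prior and Normal likelihood with known variance, the posterior is Normal; its mode equals its mean, the precision-weighted average.
Prior precision 1/σ₀² = 1/5 = 0.2; data precision n/σ² = 22/2 = 11.
θ̂ = (0.2·(-4) + 11·(-8.38)) / (0.2 + 11) = (-92.98)/11.2 = -4649/560 ≈ -8.302.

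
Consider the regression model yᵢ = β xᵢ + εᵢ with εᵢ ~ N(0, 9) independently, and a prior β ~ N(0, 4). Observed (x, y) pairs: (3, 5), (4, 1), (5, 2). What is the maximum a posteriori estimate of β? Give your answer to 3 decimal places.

β̂_MAP = 0.555

log p(β | y) = −Σ(yᵢ − βxᵢ)²/(2·9) − β²/(2·4) + const.
Setting the derivative to zero: Σxᵢ(yᵢ − βxᵢ)/9 − β/4 = 0, so β = Σxᵢyᵢ / (Σxᵢ² + σ²/τ²).
Σxᵢyᵢ = 3·5 + 4·1 + 5·2 = 29; Σxᵢ² = 50; σ²/τ² = 2.25.
β̂_MAP = 29 / (50 + 2.25) = 29/52.25 ≈ 0.555.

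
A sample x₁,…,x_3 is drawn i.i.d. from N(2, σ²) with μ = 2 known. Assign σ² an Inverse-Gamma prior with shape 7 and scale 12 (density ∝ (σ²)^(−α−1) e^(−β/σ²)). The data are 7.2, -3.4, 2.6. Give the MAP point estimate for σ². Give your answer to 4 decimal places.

σ̂²_MAP = 4.2400

Sum of squared deviations about the known mean: SS = (7.2−2)² + (-3.4−2)² + (2.6−2)² = 56.56.
The Normal likelihood contributes (σ²)^(−n/2) exp(−SS/(2σ²)), so the posterior is Inverse-Gamma(α + n/2, β + SS/2) = Inverse-Gamma(8.5, 40.28).
The mode of Inverse-Gamma(a, b) is b/(a+1) = 40.28/9.5 ≈ 4.2400.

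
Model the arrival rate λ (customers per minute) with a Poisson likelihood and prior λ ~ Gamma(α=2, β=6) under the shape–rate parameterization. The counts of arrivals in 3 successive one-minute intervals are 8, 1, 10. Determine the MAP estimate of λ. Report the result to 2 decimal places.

Σxᵢ = 8+1+10 = 19, with n = 3.
Posterior ∝ λe^(−6λ) · λ^19e^(−3λ) = λ^20e^(−9λ), i.e. Gamma(shape=21, rate=9).
The mode of a Gamma(a, b) with a ≥ 1 (shape–rate) is (a−1)/b = 20/9 ≈ 2.22.

λ̂_MAP = 2.22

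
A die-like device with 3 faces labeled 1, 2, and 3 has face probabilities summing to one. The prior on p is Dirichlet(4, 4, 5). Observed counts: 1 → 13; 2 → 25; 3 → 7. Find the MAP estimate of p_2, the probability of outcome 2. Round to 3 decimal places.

MAP estimate: 0.509

The posterior is Dirichlet(αᵢ + nᵢ) = Dirichlet(17, 29, 12).
For a Dirichlet(a₁,…,a_K) with all aᵢ > 1, the mode has j-th component (aⱼ − 1)/(Σaᵢ − K).
Here Σaᵢ = 58 and K = 3, so p_2 = (29 − 1)/(58 − 3) = 28/55 ≈ 0.509.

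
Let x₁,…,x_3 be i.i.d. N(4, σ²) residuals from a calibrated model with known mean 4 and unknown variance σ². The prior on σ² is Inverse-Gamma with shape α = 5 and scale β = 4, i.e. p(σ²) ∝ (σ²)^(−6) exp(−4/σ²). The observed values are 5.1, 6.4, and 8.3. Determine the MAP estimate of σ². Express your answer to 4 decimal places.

σ̂²_MAP = 2.2307

Sum of squared deviations about the known mean: SS = (5.1−4)² + (6.4−4)² + (8.3−4)² = 25.46.
The Normal likelihood contributes (σ²)^(−n/2) exp(−SS/(2σ²)), so the posterior is Inverse-Gamma(α + n/2, β + SS/2) = Inverse-Gamma(6.5, 16.73).
The mode of Inverse-Gamma(a, b) is b/(a+1) = 16.73/7.5 ≈ 2.2307.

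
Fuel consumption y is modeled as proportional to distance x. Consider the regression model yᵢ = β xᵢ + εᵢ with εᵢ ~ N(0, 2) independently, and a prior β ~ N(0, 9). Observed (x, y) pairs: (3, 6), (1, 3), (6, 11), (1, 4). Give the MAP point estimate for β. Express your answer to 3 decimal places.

β̂_MAP = 1.927

log p(β | y) = −Σ(yᵢ − βxᵢ)²/(2·2) − β²/(2·9) + const.
Setting the derivative to zero: Σxᵢ(yᵢ − βxᵢ)/2 − β/9 = 0, so β = Σxᵢyᵢ / (Σxᵢ² + σ²/τ²).
Σxᵢyᵢ = 3·6 + 1·3 + 6·11 + 1·4 = 91; Σxᵢ² = 47; σ²/τ² = 2/9.
β̂_MAP = 91 / (47 + 2/9) = 91/(425/9) = 819/425 ≈ 1.927.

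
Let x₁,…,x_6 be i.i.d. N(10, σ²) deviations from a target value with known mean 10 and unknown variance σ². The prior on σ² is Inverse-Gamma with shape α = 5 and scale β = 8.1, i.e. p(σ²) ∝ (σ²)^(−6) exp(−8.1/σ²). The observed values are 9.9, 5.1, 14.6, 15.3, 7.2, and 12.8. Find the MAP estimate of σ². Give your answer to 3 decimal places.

Sum of squared deviations about the known mean: SS = (9.9−10)² + (5.1−10)² + (14.6−10)² + (15.3−10)² + (7.2−10)² + (12.8−10)² = 88.95.
The Normal likelihood contributes (σ²)^(−n/2) exp(−SS/(2σ²)), so the posterior is Inverse-Gamma(α + n/2, β + SS/2) = Inverse-Gamma(8, 52.575).
The mode of Inverse-Gamma(a, b) is b/(a+1) = 52.575/9 ≈ 5.842.

σ̂²_MAP = 5.842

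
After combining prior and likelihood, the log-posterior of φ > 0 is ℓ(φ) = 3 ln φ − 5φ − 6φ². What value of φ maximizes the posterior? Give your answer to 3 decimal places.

φ̂_MAP = 0.333

ℓ'(φ) = 3/φ − 5 − 12φ. Setting this to zero and multiplying by φ: 12φ² + 5φ − 3 = 0.
φ = (−5 + √(5² + 4·12·3)) / (2·12) = (−5 + √169) / 24 = (−5 + 13)/24 = 1/3.
ℓ''(φ) = −3/φ² − 12 < 0, confirming a maximum.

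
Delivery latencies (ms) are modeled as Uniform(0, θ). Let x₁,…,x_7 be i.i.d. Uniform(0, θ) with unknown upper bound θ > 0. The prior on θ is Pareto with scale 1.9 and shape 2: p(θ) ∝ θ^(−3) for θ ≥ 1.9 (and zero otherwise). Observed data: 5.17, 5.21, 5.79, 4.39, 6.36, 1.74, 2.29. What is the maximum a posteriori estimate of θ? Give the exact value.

The Uniform(0, θ) likelihood is θ^(−n) for θ ≥ max(xᵢ), zero otherwise. Here max(xᵢ) = 6.36.
Posterior ∝ θ^(−3) · θ^(−7) = θ^(−10) on θ ≥ max(1.9, 6.36) = 6.36.
This density is strictly decreasing in θ, so the posterior mode lies at the lower boundary of the support.

θ̂_MAP = 6.36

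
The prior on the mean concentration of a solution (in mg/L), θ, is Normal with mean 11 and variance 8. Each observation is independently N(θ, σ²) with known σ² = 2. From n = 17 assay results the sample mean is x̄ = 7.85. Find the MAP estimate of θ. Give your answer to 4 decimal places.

n = 17, x̄ = 7.85.
For a Normal prior and Normal likelihood with known variance, the posterior is Normal; its mode equals its mean, the precision-weighted average.
Prior precision 1/σ₀² = 1/8 = 0.125; data precision n/σ² = 17/2 = 8.5.
θ̂ = (0.125·11 + 8.5·7.85) / (0.125 + 8.5) = 68.1/8.625 = 908/115 ≈ 7.8957.

θ̂_MAP = 7.8957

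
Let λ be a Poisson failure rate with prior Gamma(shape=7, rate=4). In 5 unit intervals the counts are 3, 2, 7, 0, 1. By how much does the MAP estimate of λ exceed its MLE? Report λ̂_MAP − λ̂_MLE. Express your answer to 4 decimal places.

MAP − MLE = -0.4889

Σxᵢ = 13. Posterior is Gamma(20, 9); MAP = (20−1)/9 = 19/9 ≈ 2.11111.
MLE = x̄ = 13/5 ≈ 2.60000.
Difference = 19/9 − 13/5 = -22/45 ≈ -0.4889.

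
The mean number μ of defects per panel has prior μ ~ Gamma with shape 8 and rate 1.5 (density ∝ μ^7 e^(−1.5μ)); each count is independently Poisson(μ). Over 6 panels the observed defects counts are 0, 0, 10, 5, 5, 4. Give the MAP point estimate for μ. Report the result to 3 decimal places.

Σxᵢ = 0+0+10+5+5+4 = 24, with n = 6.
Posterior ∝ μ^7e^(−1.5μ) · μ^24e^(−6μ) = μ^31e^(−7.5μ), i.e. Gamma(shape=32, rate=7.5).
The mode of a Gamma(a, b) with a ≥ 1 (shape–rate) is (a−1)/b = 31/7.5 ≈ 4.133.

μ̂_MAP = 4.133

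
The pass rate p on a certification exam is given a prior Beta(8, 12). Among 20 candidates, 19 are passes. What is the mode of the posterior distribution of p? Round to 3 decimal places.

p̂_MAP = 0.684

Prior: Beta(8, 12).
Data: 19 successes in 20 trials. The binomial likelihood contributes p^19(1−p)^1, so the posterior is Beta(8+19, 12+1) = Beta(27, 13).
For Beta(a, b) with a, b > 1 the mode is (a−1)/(a+b−2) = 26/38 ≈ 0.684.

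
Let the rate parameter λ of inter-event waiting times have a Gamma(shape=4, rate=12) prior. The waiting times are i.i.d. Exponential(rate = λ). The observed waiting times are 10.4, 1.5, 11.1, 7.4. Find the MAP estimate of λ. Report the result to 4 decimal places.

λ̂_MAP = 0.1651

The Exponential(rate=λ) likelihood is ∝ λ^n e^(−λΣtᵢ). Here n = 4 and Σtᵢ = 10.4 + 1.5 + 11.1 + 7.4 = 30.4.
Posterior ∝ λ^3e^(−12λ) · λ^4e^(−30.4λ) = λ^7e^(−42.4λ), i.e. Gamma(8, 42.4).
Mode = (a−1)/b = 7/42.4 ≈ 0.1651.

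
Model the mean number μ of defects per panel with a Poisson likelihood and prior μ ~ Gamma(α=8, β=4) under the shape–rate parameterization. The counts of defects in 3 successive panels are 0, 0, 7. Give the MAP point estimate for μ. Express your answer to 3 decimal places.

μ̂_MAP = 2.000

Σxᵢ = 0+0+7 = 7, with n = 3.
Posterior ∝ μ^7e^(−4μ) · μ^7e^(−3μ) = μ^14e^(−7μ), i.e. Gamma(shape=15, rate=7).
The mode of a Gamma(a, b) with a ≥ 1 (shape–rate) is (a−1)/b = 14/7 ≈ 2.000.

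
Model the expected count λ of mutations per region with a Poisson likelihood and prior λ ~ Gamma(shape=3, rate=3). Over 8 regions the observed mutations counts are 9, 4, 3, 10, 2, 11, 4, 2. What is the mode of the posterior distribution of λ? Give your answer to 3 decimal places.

λ̂_MAP = 4.273

Σxᵢ = 9+4+3+10+2+11+4+2 = 45, with n = 8.
Posterior ∝ λ^2e^(−3λ) · λ^45e^(−8λ) = λ^47e^(−11λ), i.e. Gamma(shape=48, rate=11).
The mode of a Gamma(a, b) with a ≥ 1 (shape–rate) is (a−1)/b = 47/11 ≈ 4.273.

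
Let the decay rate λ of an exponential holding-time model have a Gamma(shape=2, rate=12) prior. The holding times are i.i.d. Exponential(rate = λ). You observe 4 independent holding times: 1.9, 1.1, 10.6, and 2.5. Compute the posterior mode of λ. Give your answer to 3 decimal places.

The Exponential(rate=λ) likelihood is ∝ λ^n e^(−λΣtᵢ). Here n = 4 and Σtᵢ = 1.9 + 1.1 + 10.6 + 2.5 = 16.1.
Posterior ∝ λe^(−12λ) · λ^4e^(−16.1λ) = λ^5e^(−28.1λ), i.e. Gamma(6, 28.1).
Mode = (a−1)/b = 5/28.1 ≈ 0.178.

λ̂_MAP = 0.178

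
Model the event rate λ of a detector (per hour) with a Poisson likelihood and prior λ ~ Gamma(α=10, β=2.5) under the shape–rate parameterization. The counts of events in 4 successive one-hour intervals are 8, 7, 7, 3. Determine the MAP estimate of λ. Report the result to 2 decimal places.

λ̂_MAP = 5.23

Σxᵢ = 8+7+7+3 = 25, with n = 4.
Posterior ∝ λ^9e^(−2.5λ) · λ^25e^(−4λ) = λ^34e^(−6.5λ), i.e. Gamma(shape=35, rate=6.5).
The mode of a Gamma(a, b) with a ≥ 1 (shape–rate) is (a−1)/b = 34/6.5 ≈ 5.23.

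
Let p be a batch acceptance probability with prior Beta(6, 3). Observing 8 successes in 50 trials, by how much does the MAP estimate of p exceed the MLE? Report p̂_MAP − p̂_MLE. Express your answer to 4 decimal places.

MAP − MLE = 0.0681

Posterior is Beta(14, 45); MAP = (14−1)/(59−2) = 13/57 ≈ 0.22807.
MLE ignores the prior: p̂_MLE = k/n = 8/50 ≈ 0.16000.
Difference = 13/57 − 8/50 = 97/1425 ≈ 0.0681.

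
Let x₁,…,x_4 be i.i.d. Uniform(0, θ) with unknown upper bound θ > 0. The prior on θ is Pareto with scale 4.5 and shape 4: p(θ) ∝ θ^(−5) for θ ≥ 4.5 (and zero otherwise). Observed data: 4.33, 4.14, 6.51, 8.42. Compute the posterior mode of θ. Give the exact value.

θ̂_MAP = 8.42

The Uniform(0, θ) likelihood is θ^(−n) for θ ≥ max(xᵢ), zero otherwise. Here max(xᵢ) = 8.42.
Posterior ∝ θ^(−5) · θ^(−4) = θ^(−9) on θ ≥ max(4.5, 8.42) = 8.42.
This density is strictly decreasing in θ, so the posterior mode lies at the lower boundary of the support.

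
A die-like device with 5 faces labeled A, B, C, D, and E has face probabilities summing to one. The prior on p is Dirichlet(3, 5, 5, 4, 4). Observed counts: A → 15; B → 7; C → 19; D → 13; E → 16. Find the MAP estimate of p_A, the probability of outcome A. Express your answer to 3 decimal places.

MAP estimate of p_A = 0.198

The posterior is Dirichlet(αᵢ + nᵢ) = Dirichlet(18, 12, 24, 17, 20).
For a Dirichlet(a₁,…,a_K) with all aᵢ > 1, the mode has j-th component (aⱼ − 1)/(Σaᵢ − K).
Here Σaᵢ = 91 and K = 5, so p_A = (18 − 1)/(91 − 5) = 17/86 ≈ 0.198.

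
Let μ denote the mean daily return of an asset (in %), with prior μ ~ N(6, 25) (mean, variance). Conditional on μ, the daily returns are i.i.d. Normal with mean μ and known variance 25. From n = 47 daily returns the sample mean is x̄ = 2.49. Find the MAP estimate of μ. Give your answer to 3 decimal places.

n = 47, x̄ = 2.49.
For a Normal prior and Normal likelihood with known variance, the posterior is Normal; its mode equals its mean, the precision-weighted average.
Prior precision 1/σ₀² = 1/25 = 0.04; data precision n/σ² = 47/25 = 1.88.
μ̂ = (0.04·6 + 1.88·2.49) / (0.04 + 1.88) = 4.9212/1.92 = 2.563125 ≈ 2.563.

μ̂_MAP = 2.563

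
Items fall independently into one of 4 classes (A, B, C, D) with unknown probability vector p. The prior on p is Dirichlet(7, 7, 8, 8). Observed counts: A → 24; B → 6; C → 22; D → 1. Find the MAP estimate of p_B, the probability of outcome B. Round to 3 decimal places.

MAP estimate of p_B = 0.152

The posterior is Dirichlet(αᵢ + nᵢ) = Dirichlet(31, 13, 30, 9).
For a Dirichlet(a₁,…,a_K) with all aᵢ > 1, the mode has j-th component (aⱼ − 1)/(Σaᵢ − K).
Here Σaᵢ = 83 and K = 4, so p_B = (13 − 1)/(83 − 4) = 12/79 ≈ 0.152.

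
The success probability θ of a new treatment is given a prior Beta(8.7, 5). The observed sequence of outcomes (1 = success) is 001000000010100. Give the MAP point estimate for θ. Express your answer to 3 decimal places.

Prior: Beta(8.7, 5).
Data: 3 successes in 15 trials (from the sequence). The binomial likelihood contributes θ^3(1−θ)^12, so the posterior is Beta(8.7+3, 5+12) = Beta(11.7, 17).
For Beta(a, b) with a, b > 1 the mode is (a−1)/(a+b−2) = 10.7/26.7 ≈ 0.401.

θ̂_MAP = 0.401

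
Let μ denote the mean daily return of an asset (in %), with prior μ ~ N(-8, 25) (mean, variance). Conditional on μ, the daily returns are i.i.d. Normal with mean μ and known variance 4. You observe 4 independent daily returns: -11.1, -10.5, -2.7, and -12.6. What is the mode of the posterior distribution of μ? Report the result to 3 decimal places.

μ̂_MAP = -9.178

n = 4; x̄ = ((-11.1) + (-10.5) + (-2.7) + (-12.6))/4 = -36.9/4 = -9.225.
For a Normal prior and Normal likelihood with known variance, the posterior is Normal; its mode equals its mean, the precision-weighted average.
Prior precision 1/σ₀² = 1/25 = 0.04; data precision n/σ² = 4/4 = 1.
μ̂ = (0.04·(-8) + 1·(-9.225)) / (0.04 + 1) = (-9.545)/1.04 = -1909/208 ≈ -9.178.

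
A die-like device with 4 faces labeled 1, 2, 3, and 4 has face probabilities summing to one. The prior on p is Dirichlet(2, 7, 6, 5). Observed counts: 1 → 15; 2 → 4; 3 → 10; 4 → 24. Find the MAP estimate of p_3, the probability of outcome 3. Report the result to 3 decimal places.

MAP estimate: 0.217

The posterior is Dirichlet(αᵢ + nᵢ) = Dirichlet(17, 11, 16, 29).
For a Dirichlet(a₁,…,a_K) with all aᵢ > 1, the mode has j-th component (aⱼ − 1)/(Σaᵢ − K).
Here Σaᵢ = 73 and K = 4, so p_3 = (16 − 1)/(73 − 4) = 15/69 ≈ 0.217.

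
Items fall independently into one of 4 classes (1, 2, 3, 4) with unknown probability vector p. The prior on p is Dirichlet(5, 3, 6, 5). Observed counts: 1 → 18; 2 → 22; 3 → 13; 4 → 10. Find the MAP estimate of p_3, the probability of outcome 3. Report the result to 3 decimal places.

The posterior is Dirichlet(αᵢ + nᵢ) = Dirichlet(23, 25, 19, 15).
For a Dirichlet(a₁,…,a_K) with all aᵢ > 1, the mode has j-th component (aⱼ − 1)/(Σaᵢ − K).
Here Σaᵢ = 82 and K = 4, so p_3 = (19 − 1)/(82 − 4) = 18/78 ≈ 0.231.

MAP estimate: 0.231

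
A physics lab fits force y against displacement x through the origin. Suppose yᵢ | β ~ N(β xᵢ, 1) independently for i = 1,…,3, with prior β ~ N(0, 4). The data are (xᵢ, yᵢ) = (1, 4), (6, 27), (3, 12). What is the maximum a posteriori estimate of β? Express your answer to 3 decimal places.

log p(β | y) = −Σ(yᵢ − βxᵢ)²/(2·1) − β²/(2·4) + const.
Setting the derivative to zero: Σxᵢ(yᵢ − βxᵢ)/1 − β/4 = 0, so β = Σxᵢyᵢ / (Σxᵢ² + σ²/τ²).
Σxᵢyᵢ = 1·4 + 6·27 + 3·12 = 202; Σxᵢ² = 46; σ²/τ² = 0.25.
β̂_MAP = 202 / (46 + 0.25) = 202/46.25 ≈ 4.368.

β̂_MAP = 4.368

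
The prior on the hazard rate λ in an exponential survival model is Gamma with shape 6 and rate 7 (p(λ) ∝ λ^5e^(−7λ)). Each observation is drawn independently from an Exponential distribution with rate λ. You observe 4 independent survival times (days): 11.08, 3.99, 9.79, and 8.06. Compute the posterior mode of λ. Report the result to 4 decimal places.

λ̂_MAP = 0.2255

The Exponential(rate=λ) likelihood is ∝ λ^n e^(−λΣtᵢ). Here n = 4 and Σtᵢ = 11.08 + 3.99 + 9.79 + 8.06 = 32.92.
Posterior ∝ λ^5e^(−7λ) · λ^4e^(−32.92λ) = λ^9e^(−39.92λ), i.e. Gamma(10, 39.92).
Mode = (a−1)/b = 9/39.92 ≈ 0.2255.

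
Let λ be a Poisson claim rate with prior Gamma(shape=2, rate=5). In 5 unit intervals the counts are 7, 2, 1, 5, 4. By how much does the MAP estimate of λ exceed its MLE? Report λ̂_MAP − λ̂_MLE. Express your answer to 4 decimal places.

MAP − MLE = -1.8000

Σxᵢ = 19. Posterior is Gamma(21, 10); MAP = (21−1)/10 = 20/10 ≈ 2.00000.
MLE = x̄ = 19/5 ≈ 3.80000.
Difference = 20/10 − 19/5 = -9/5 ≈ -1.8000.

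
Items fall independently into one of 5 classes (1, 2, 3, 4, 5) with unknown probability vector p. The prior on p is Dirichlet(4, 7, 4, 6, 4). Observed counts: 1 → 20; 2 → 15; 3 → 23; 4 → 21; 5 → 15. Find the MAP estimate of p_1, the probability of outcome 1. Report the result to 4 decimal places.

The posterior is Dirichlet(αᵢ + nᵢ) = Dirichlet(24, 22, 27, 27, 19).
For a Dirichlet(a₁,…,a_K) with all aᵢ > 1, the mode has j-th component (aⱼ − 1)/(Σaᵢ − K).
Here Σaᵢ = 119 and K = 5, so p_1 = (24 − 1)/(119 − 5) = 23/114 ≈ 0.2018.

MAP estimate: 0.2018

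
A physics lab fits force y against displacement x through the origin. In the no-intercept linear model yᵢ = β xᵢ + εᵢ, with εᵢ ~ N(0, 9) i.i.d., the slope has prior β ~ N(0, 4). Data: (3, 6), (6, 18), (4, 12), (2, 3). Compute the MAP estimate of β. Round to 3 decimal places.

log p(β | y) = −Σ(yᵢ − βxᵢ)²/(2·9) − β²/(2·4) + const.
Setting the derivative to zero: Σxᵢ(yᵢ − βxᵢ)/9 − β/4 = 0, so β = Σxᵢyᵢ / (Σxᵢ² + σ²/τ²).
Σxᵢyᵢ = 3·6 + 6·18 + 4·12 + 2·3 = 180; Σxᵢ² = 65; σ²/τ² = 2.25.
β̂_MAP = 180 / (65 + 2.25) = 180/67.25 ≈ 2.677.

β̂_MAP = 2.677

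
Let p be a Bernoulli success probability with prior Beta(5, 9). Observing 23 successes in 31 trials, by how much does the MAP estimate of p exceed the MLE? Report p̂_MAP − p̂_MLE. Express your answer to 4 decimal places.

Posterior is Beta(28, 17); MAP = (28−1)/(45−2) = 27/43 ≈ 0.62791.
MLE ignores the prior: p̂_MLE = k/n = 23/31 ≈ 0.74194.
Difference = 27/43 − 23/31 = -152/1333 ≈ -0.1140.

MAP − MLE = -0.1140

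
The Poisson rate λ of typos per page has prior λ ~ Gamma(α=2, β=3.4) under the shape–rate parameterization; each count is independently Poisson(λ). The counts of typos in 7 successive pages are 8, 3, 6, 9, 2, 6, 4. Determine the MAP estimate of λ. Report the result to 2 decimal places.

λ̂_MAP = 3.75

Σxᵢ = 8+3+6+9+2+6+4 = 38, with n = 7.
Posterior ∝ λe^(−3.4λ) · λ^38e^(−7λ) = λ^39e^(−10.4λ), i.e. Gamma(shape=40, rate=10.4).
The mode of a Gamma(a, b) with a ≥ 1 (shape–rate) is (a−1)/b = 39/10.4 ≈ 3.75.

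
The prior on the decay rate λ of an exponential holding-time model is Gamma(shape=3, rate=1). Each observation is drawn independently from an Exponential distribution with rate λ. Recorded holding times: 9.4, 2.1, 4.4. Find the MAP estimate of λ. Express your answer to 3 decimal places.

The Exponential(rate=λ) likelihood is ∝ λ^n e^(−λΣtᵢ). Here n = 3 and Σtᵢ = 9.4 + 2.1 + 4.4 = 15.9.
Posterior ∝ λ^2e^(−1λ) · λ^3e^(−15.9λ) = λ^5e^(−16.9λ), i.e. Gamma(6, 16.9).
Mode = (a−1)/b = 5/16.9 ≈ 0.296.

λ̂_MAP = 0.296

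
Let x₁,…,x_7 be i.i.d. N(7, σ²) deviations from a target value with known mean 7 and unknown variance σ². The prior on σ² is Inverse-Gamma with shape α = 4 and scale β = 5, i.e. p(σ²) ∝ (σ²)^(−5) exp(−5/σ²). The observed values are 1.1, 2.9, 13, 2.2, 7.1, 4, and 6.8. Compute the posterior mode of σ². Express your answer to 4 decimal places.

Sum of squared deviations about the known mean: SS = (1.1−7)² + (2.9−7)² + (13−7)² + (2.2−7)² + (7.1−7)² + (4−7)² + (6.8−7)² = 119.71.
The Normal likelihood contributes (σ²)^(−n/2) exp(−SS/(2σ²)), so the posterior is Inverse-Gamma(α + n/2, β + SS/2) = Inverse-Gamma(7.5, 64.855).
The mode of Inverse-Gamma(a, b) is b/(a+1) = 64.855/8.5 ≈ 7.6300.

σ̂²_MAP = 7.6300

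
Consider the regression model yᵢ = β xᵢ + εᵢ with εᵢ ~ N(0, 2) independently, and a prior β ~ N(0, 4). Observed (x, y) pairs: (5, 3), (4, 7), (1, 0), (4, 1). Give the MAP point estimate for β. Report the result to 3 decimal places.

log p(β | y) = −Σ(yᵢ − βxᵢ)²/(2·2) − β²/(2·4) + const.
Setting the derivative to zero: Σxᵢ(yᵢ − βxᵢ)/2 − β/4 = 0, so β = Σxᵢyᵢ / (Σxᵢ² + σ²/τ²).
Σxᵢyᵢ = 5·3 + 4·7 + 1·0 + 4·1 = 47; Σxᵢ² = 58; σ²/τ² = 0.5.
β̂_MAP = 47 / (58 + 0.5) = 47/58.5 ≈ 0.803.

β̂_MAP = 0.803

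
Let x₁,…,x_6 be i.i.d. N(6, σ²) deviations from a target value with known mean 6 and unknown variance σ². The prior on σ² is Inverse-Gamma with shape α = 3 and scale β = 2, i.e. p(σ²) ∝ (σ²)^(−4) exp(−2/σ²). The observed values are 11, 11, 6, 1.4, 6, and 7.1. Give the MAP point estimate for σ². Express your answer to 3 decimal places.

σ̂²_MAP = 5.455

Sum of squared deviations about the known mean: SS = (11−6)² + (11−6)² + (6−6)² + (1.4−6)² + (6−6)² + (7.1−6)² = 72.37.
The Normal likelihood contributes (σ²)^(−n/2) exp(−SS/(2σ²)), so the posterior is Inverse-Gamma(α + n/2, β + SS/2) = Inverse-Gamma(6, 38.185).
The mode of Inverse-Gamma(a, b) is b/(a+1) = 38.185/7 ≈ 5.455.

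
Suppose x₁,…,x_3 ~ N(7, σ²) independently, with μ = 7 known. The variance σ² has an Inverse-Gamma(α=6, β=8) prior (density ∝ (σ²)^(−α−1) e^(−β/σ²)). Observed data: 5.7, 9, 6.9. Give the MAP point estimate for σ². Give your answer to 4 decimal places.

σ̂²_MAP = 1.2765

Sum of squared deviations about the known mean: SS = (5.7−7)² + (9−7)² + (6.9−7)² = 5.7.
The Normal likelihood contributes (σ²)^(−n/2) exp(−SS/(2σ²)), so the posterior is Inverse-Gamma(α + n/2, β + SS/2) = Inverse-Gamma(7.5, 10.85).
The mode of Inverse-Gamma(a, b) is b/(a+1) = 10.85/8.5 ≈ 1.2765.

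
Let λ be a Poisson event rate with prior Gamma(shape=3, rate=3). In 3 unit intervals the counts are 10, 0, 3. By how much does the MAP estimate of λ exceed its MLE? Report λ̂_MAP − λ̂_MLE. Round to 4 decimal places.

Σxᵢ = 13. Posterior is Gamma(16, 6); MAP = (16−1)/6 = 15/6 ≈ 2.50000.
MLE = x̄ = 13/3 ≈ 4.33333.
Difference = 15/6 − 13/3 = -11/6 ≈ -1.8333.

MAP − MLE = -1.8333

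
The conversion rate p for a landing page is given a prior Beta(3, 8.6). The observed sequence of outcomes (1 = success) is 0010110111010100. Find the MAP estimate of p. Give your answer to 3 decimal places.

p̂_MAP = 0.391

Prior: Beta(3, 8.6).
Data: 8 successes in 16 trials (from the sequence). The binomial likelihood contributes p^8(1−p)^8, so the posterior is Beta(3+8, 8.6+8) = Beta(11, 16.6).
For Beta(a, b) with a, b > 1 the mode is (a−1)/(a+b−2) = 10/25.6 ≈ 0.391.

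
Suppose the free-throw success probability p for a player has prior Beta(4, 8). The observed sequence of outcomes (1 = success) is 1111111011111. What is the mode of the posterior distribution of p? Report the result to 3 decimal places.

p̂_MAP = 0.652

Prior: Beta(4, 8).
Data: 12 successes in 13 trials (from the sequence). The binomial likelihood contributes p^12(1−p)^1, so the posterior is Beta(4+12, 8+1) = Beta(16, 9).
For Beta(a, b) with a, b > 1 the mode is (a−1)/(a+b−2) = 15/23 ≈ 0.652.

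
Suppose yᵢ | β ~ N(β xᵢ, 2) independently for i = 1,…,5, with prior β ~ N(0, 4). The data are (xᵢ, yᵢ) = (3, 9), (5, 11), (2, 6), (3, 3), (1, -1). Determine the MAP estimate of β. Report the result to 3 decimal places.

log p(β | y) = −Σ(yᵢ − βxᵢ)²/(2·2) − β²/(2·4) + const.
Setting the derivative to zero: Σxᵢ(yᵢ − βxᵢ)/2 − β/4 = 0, so β = Σxᵢyᵢ / (Σxᵢ² + σ²/τ²).
Σxᵢyᵢ = 3·9 + 5·11 + 2·6 + 3·3 + 1·(-1) = 102; Σxᵢ² = 48; σ²/τ² = 0.5.
β̂_MAP = 102 / (48 + 0.5) = 102/48.5 ≈ 2.103.

β̂_MAP = 2.103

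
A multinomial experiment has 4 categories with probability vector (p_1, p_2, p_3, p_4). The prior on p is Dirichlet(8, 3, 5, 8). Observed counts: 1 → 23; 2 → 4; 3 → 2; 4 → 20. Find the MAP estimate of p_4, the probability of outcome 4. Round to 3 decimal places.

MAP estimate: 0.391

The posterior is Dirichlet(αᵢ + nᵢ) = Dirichlet(31, 7, 7, 28).
For a Dirichlet(a₁,…,a_K) with all aᵢ > 1, the mode has j-th component (aⱼ − 1)/(Σaᵢ − K).
Here Σaᵢ = 73 and K = 4, so p_4 = (28 − 1)/(73 − 4) = 27/69 ≈ 0.391.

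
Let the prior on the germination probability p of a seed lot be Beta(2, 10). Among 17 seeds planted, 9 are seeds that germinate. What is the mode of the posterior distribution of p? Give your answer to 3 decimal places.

p̂_MAP = 0.370

Prior: Beta(2, 10).
Data: 9 successes in 17 trials. The binomial likelihood contributes p^9(1−p)^8, so the posterior is Beta(2+9, 10+8) = Beta(11, 18).
For Beta(a, b) with a, b > 1 the mode is (a−1)/(a+b−2) = 10/27 ≈ 0.370.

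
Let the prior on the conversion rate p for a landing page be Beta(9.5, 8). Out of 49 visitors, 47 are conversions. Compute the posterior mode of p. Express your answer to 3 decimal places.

p̂_MAP = 0.860

Prior: Beta(9.5, 8).
Data: 47 successes in 49 trials. The binomial likelihood contributes p^47(1−p)^2, so the posterior is Beta(9.5+47, 8+2) = Beta(56.5, 10).
For Beta(a, b) with a, b > 1 the mode is (a−1)/(a+b−2) = 55.5/64.5 ≈ 0.860.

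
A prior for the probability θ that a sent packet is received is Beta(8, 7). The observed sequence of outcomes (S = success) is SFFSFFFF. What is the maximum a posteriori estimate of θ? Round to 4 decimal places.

Prior: Beta(8, 7).
Data: 2 successes in 8 trials (from the sequence). The binomial likelihood contributes θ^2(1−θ)^6, so the posterior is Beta(8+2, 7+6) = Beta(10, 13).
For Beta(a, b) with a, b > 1 the mode is (a−1)/(a+b−2) = 9/21 ≈ 0.4286.

θ̂_MAP = 0.4286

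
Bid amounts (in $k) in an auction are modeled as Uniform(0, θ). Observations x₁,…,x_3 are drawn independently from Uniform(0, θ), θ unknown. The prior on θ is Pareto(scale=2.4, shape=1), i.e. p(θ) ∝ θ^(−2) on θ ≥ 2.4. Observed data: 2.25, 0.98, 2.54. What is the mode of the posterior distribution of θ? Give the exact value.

The Uniform(0, θ) likelihood is θ^(−n) for θ ≥ max(xᵢ), zero otherwise. Here max(xᵢ) = 2.54.
Posterior ∝ θ^(−2) · θ^(−3) = θ^(−5) on θ ≥ max(2.4, 2.54) = 2.54.
This density is strictly decreasing in θ, so the posterior mode lies at the lower boundary of the support.

θ̂_MAP = 2.54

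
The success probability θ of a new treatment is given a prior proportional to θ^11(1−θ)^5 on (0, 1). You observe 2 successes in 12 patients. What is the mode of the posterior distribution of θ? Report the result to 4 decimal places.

The prior density ∝ θ^11(1−θ)^5 is the kernel of Beta(12, 6).
Data: 2 successes in 12 trials. The binomial likelihood contributes θ^2(1−θ)^10, so the posterior is Beta(12+2, 6+10) = Beta(14, 16).
For Beta(a, b) with a, b > 1 the mode is (a−1)/(a+b−2) = 13/28 ≈ 0.4643.

θ̂_MAP = 0.4643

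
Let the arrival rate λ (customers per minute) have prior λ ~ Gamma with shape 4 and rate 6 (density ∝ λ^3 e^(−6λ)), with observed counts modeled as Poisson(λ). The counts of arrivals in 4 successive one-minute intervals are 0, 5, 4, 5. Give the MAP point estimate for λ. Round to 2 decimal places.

λ̂_MAP = 1.70

Σxᵢ = 0+5+4+5 = 14, with n = 4.
Posterior ∝ λ^3e^(−6λ) · λ^14e^(−4λ) = λ^17e^(−10λ), i.e. Gamma(shape=18, rate=10).
The mode of a Gamma(a, b) with a ≥ 1 (shape–rate) is (a−1)/b = 17/10 ≈ 1.70.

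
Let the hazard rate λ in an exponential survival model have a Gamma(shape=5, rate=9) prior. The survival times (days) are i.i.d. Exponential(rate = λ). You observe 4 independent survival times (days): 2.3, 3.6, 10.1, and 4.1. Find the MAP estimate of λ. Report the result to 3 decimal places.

λ̂_MAP = 0.275

The Exponential(rate=λ) likelihood is ∝ λ^n e^(−λΣtᵢ). Here n = 4 and Σtᵢ = 2.3 + 3.6 + 10.1 + 4.1 = 20.1.
Posterior ∝ λ^4e^(−9λ) · λ^4e^(−20.1λ) = λ^8e^(−29.1λ), i.e. Gamma(9, 29.1).
Mode = (a−1)/b = 8/29.1 ≈ 0.275.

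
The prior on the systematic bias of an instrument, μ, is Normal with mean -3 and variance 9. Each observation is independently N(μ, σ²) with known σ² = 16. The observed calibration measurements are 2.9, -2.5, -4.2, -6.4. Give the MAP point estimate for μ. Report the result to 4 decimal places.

n = 4; x̄ = (2.9 + (-2.5) + (-4.2) + (-6.4))/4 = -10.2/4 = -2.55.
For a Normal prior and Normal likelihood with known variance, the posterior is Normal; its mode equals its mean, the precision-weighted average.
Prior precision 1/σ₀² = 1/9; data precision n/σ² = 4/16 = 0.25.
μ̂ = ((1/9)·(-3) + 0.25·(-2.55)) / (1/9 + 0.25) = (-233/240)/(13/36) = -699/260 ≈ -2.6885.

μ̂_MAP = -2.6885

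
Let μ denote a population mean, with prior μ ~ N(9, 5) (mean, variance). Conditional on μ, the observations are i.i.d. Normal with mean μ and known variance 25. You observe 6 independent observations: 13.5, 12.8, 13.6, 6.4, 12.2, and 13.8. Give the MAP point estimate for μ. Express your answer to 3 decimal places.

n = 6; x̄ = (13.5 + 12.8 + 13.6 + 6.4 + 12.2 + 13.8)/6 = 72.3/6 = 12.05.
For a Normal prior and Normal likelihood with known variance, the posterior is Normal; its mode equals its mean, the precision-weighted average.
Prior precision 1/σ₀² = 1/5 = 0.2; data precision n/σ² = 6/25 = 0.24.
μ̂ = (0.2·9 + 0.24·12.05) / (0.2 + 0.24) = 4.692/0.44 = 1173/110 ≈ 10.664.

μ̂_MAP = 10.664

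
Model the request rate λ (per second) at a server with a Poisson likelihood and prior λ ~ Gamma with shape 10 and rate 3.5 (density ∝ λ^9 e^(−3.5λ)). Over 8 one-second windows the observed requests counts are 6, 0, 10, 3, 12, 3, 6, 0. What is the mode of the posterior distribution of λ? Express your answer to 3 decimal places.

Σxᵢ = 6+0+10+3+12+3+6+0 = 40, with n = 8.
Posterior ∝ λ^9e^(−3.5λ) · λ^40e^(−8λ) = λ^49e^(−11.5λ), i.e. Gamma(shape=50, rate=11.5).
The mode of a Gamma(a, b) with a ≥ 1 (shape–rate) is (a−1)/b = 49/11.5 ≈ 4.261.

λ̂_MAP = 4.261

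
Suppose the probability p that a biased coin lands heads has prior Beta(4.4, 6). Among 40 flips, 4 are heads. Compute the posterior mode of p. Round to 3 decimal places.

Prior: Beta(4.4, 6).
Data: 4 successes in 40 trials. The binomial likelihood contributes p^4(1−p)^36, so the posterior is Beta(4.4+4, 6+36) = Beta(8.4, 42).
For Beta(a, b) with a, b > 1 the mode is (a−1)/(a+b−2) = 7.4/48.4 ≈ 0.153.

p̂_MAP = 0.153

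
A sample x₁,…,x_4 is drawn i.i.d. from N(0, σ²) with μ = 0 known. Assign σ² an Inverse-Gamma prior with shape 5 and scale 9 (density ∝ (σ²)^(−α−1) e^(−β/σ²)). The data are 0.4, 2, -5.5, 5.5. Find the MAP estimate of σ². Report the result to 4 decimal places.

σ̂²_MAP = 5.1663

Sum of squared deviations about the known mean: SS = (0.4−0)² + (2−0)² + (-5.5−0)² + (5.5−0)² = 64.66.
The Normal likelihood contributes (σ²)^(−n/2) exp(−SS/(2σ²)), so the posterior is Inverse-Gamma(α + n/2, β + SS/2) = Inverse-Gamma(7, 41.33).
The mode of Inverse-Gamma(a, b) is b/(a+1) = 41.33/8 ≈ 5.1663.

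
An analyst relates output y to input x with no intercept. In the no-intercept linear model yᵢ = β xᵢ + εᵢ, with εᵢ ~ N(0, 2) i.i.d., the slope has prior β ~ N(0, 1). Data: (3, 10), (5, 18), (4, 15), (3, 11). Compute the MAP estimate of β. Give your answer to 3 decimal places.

β̂_MAP = 3.492

log p(β | y) = −Σ(yᵢ − βxᵢ)²/(2·2) − β²/(2·1) + const.
Setting the derivative to zero: Σxᵢ(yᵢ − βxᵢ)/2 − β/1 = 0, so β = Σxᵢyᵢ / (Σxᵢ² + σ²/τ²).
Σxᵢyᵢ = 3·10 + 5·18 + 4·15 + 3·11 = 213; Σxᵢ² = 59; σ²/τ² = 2.
β̂_MAP = 213 / (59 + 2) = 213/61 ≈ 3.492.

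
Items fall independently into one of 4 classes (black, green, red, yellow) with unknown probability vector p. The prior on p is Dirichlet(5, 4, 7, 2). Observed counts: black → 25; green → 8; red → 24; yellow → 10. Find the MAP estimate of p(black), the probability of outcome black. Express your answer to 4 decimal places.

The posterior is Dirichlet(αᵢ + nᵢ) = Dirichlet(30, 12, 31, 12).
For a Dirichlet(a₁,…,a_K) with all aᵢ > 1, the mode has j-th component (aⱼ − 1)/(Σaᵢ − K).
Here Σaᵢ = 85 and K = 4, so p(black) = (30 − 1)/(85 − 4) = 29/81 ≈ 0.3580.

MAP estimate of p(black) = 0.3580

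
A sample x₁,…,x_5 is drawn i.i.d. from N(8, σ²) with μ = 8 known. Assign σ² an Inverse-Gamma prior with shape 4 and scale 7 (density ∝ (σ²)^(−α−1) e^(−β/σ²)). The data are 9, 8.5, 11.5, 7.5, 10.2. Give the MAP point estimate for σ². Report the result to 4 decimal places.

σ̂²_MAP = 2.1727

Sum of squared deviations about the known mean: SS = (9−8)² + (8.5−8)² + (11.5−8)² + (7.5−8)² + (10.2−8)² = 18.59.
The Normal likelihood contributes (σ²)^(−n/2) exp(−SS/(2σ²)), so the posterior is Inverse-Gamma(α + n/2, β + SS/2) = Inverse-Gamma(6.5, 16.295).
The mode of Inverse-Gamma(a, b) is b/(a+1) = 16.295/7.5 ≈ 2.1727.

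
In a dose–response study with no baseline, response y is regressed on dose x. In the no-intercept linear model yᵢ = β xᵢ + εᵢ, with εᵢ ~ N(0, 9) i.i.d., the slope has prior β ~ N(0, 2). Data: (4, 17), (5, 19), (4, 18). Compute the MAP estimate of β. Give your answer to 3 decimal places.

β̂_MAP = 3.821

log p(β | y) = −Σ(yᵢ − βxᵢ)²/(2·9) − β²/(2·2) + const.
Setting the derivative to zero: Σxᵢ(yᵢ − βxᵢ)/9 − β/2 = 0, so β = Σxᵢyᵢ / (Σxᵢ² + σ²/τ²).
Σxᵢyᵢ = 4·17 + 5·19 + 4·18 = 235; Σxᵢ² = 57; σ²/τ² = 4.5.
β̂_MAP = 235 / (57 + 4.5) = 235/61.5 ≈ 3.821.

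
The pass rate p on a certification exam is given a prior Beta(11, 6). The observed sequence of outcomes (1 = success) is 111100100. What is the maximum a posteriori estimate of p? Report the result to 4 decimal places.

p̂_MAP = 0.6250

Prior: Beta(11, 6).
Data: 5 successes in 9 trials (from the sequence). The binomial likelihood contributes p^5(1−p)^4, so the posterior is Beta(11+5, 6+4) = Beta(16, 10).
For Beta(a, b) with a, b > 1 the mode is (a−1)/(a+b−2) = 15/24 ≈ 0.6250.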